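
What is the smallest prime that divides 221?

221 is odd.
Digit sum 5, not divisible by 3.
Ends in 1: not divisible by 5.
7: 221 = 7·31 + 4
11: 221 = 11·20 + 1
13: 221 = 13·17

13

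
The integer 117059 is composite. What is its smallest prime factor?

117059 is odd.
Digit sum 23, not divisible by 3.
Ends in 9: not divisible by 5.
7: 117059 = 7·16722 + 5
11: 117059 = 11·10641 + 8
13: 117059 = 13·9004 + 7
17: 117059 = 17·6885 + 14
19: 117059 = 19·6161

19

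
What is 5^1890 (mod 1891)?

1

5^1 ≡ 5 (mod 1891)
5^2 ≡ 5^2 = 25 ≡ 25 (mod 1891)
5^4 ≡ 25^2 = 625 ≡ 625 (mod 1891)
5^8 ≡ 625^2 = 390625 ≡ 1079 (mod 1891)
5^16 ≡ 1079^2 = 1164241 ≡ 1276 (mod 1891)
5^32 ≡ 1276^2 = 1628176 ≡ 25 (mod 1891)
5^64 ≡ 25^2 = 625 ≡ 625 (mod 1891)
5^128 ≡ 625^2 = 390625 ≡ 1079 (mod 1891)
5^256 ≡ 1079^2 = 1164241 ≡ 1276 (mod 1891)
5^512 ≡ 1276^2 = 1628176 ≡ 25 (mod 1891)
5^1024 ≡ 25^2 = 625 ≡ 625 (mod 1891)
1890 = 1024 + 512 + 256 + 64 + 32 + 2 in binary powers of 2.
So 5^1890 ≡ 625 · 25 · 1276 · 625 · 25 · 25 ≡ 1 (mod 1891).
Since the result is 1, base 5 gives no evidence that 1891 is composite.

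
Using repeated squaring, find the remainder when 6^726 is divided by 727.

1

6^1 ≡ 6 (mod 727)
6^2 ≡ 6^2 = 36 ≡ 36 (mod 727)
6^4 ≡ 36^2 = 1296 ≡ 569 (mod 727)
6^8 ≡ 569^2 = 323761 ≡ 246 (mod 727)
6^16 ≡ 246^2 = 60516 ≡ 175 (mod 727)
6^32 ≡ 175^2 = 30625 ≡ 91 (mod 727)
6^64 ≡ 91^2 = 8281 ≡ 284 (mod 727)
6^128 ≡ 284^2 = 80656 ≡ 686 (mod 727)
6^256 ≡ 686^2 = 470596 ≡ 227 (mod 727)
6^512 ≡ 227^2 = 51529 ≡ 639 (mod 727)
726 = 512 + 128 + 64 + 16 + 4 + 2 in binary powers of 2.
So 6^726 ≡ 639 · 686 · 284 · 175 · 569 · 36 ≡ 1 (mod 727).
Since the result is 1, base 6 gives no evidence that 727 is composite.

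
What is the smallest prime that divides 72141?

3

72141 is odd.
Digit sum 15, divisible by 3.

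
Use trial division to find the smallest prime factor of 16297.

16297 is odd.
Digit sum 25, not divisible by 3.
Ends in 7: not divisible by 5.
7: 16297 = 7·2328 + 1
11: 16297 = 11·1481 + 6
13: 16297 = 13·1253 + 8
17: 16297 = 17·958 + 11
19: 16297 = 19·857 + 14
23: 16297 = 23·708 + 13
29: 16297 = 29·561 + 28
31: 16297 = 31·525 + 22
37: 16297 = 37·440 + 17
41: 16297 = 41·397 + 20
43: 16297 = 43·379

43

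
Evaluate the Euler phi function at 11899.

11664

Factor: 11899 = 73 · 163.
φ(11899) = (73−1) · (163−1) = 72 · 162 = 11664.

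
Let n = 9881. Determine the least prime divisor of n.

9881 is odd.
Digit sum 26, not divisible by 3.
Ends in 1: not divisible by 5.
7: 9881 = 7·1411 + 4
11: 9881 = 11·898 + 3
13: 9881 = 13·760 + 1
17: 9881 = 17·581 + 4
19: 9881 = 19·520 + 1
23: 9881 = 23·429 + 14
29: 9881 = 29·340 + 21
31: 9881 = 31·318 + 23
37: 9881 = 37·267 + 2
41: 9881 = 41·241

41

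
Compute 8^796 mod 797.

1

8^1 ≡ 8 (mod 797)
8^2 ≡ 8^2 = 64 ≡ 64 (mod 797)
8^4 ≡ 64^2 = 4096 ≡ 111 (mod 797)
8^8 ≡ 111^2 = 12321 ≡ 366 (mod 797)
8^16 ≡ 366^2 = 133956 ≡ 60 (mod 797)
8^32 ≡ 60^2 = 3600 ≡ 412 (mod 797)
8^64 ≡ 412^2 = 169744 ≡ 780 (mod 797)
8^128 ≡ 780^2 = 608400 ≡ 289 (mod 797)
8^256 ≡ 289^2 = 83521 ≡ 633 (mod 797)
8^512 ≡ 633^2 = 400689 ≡ 595 (mod 797)
796 = 512 + 256 + 16 + 8 + 4 in binary powers of 2.
So 8^796 ≡ 595 · 633 · 60 · 366 · 111 ≡ 1 (mod 797).
Since the result is 1, base 8 gives no evidence that 797 is composite.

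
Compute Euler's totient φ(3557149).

Factor: 3557149 = 139 · 157 · 163.
φ(3557149) = (139−1) · (157−1) · (163−1) = 138 · 156 · 162 = 3487536.

3487536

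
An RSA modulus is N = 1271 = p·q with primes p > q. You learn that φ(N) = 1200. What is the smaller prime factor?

φ(n) = (p−1)(q−1) = n − (p+q) + 1, so p + q = 1271 − 1200 + 1 = 72.
p and q are the roots of t² − 72t + 1271 = 0.
Discriminant: 72² − 4·1271 = 5184 − 5084 = 100; √100 = 10.
q = (72 − 10)/2 = 31, p = (72 + 10)/2 = 41.
Check: 31 · 41 = 1271.

31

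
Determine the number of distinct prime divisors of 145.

145 = 5 · 29
145 = 5 · 29, which has 2 distinct prime factors.

2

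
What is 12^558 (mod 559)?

183

12^1 ≡ 12 (mod 559)
12^2 ≡ 12^2 = 144 ≡ 144 (mod 559)
12^4 ≡ 144^2 = 20736 ≡ 53 (mod 559)
12^8 ≡ 53^2 = 2809 ≡ 14 (mod 559)
12^16 ≡ 14^2 = 196 ≡ 196 (mod 559)
12^32 ≡ 196^2 = 38416 ≡ 404 (mod 559)
12^64 ≡ 404^2 = 163216 ≡ 547 (mod 559)
12^128 ≡ 547^2 = 299209 ≡ 144 (mod 559)
12^256 ≡ 144^2 = 20736 ≡ 53 (mod 559)
12^512 ≡ 53^2 = 2809 ≡ 14 (mod 559)
558 = 512 + 32 + 8 + 4 + 2 in binary powers of 2.
So 12^558 ≡ 14 · 404 · 14 · 53 · 144 ≡ 183 (mod 559).
Since 183 ≠ 1, base 12 is a Fermat witness: 559 is composite.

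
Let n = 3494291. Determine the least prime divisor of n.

3494291 is odd.
Digit sum 32, not divisible by 3.
Ends in 1: not divisible by 5.
7: 3494291 = 7·499184 + 3
11: 3494291 = 11·317662 + 9
13: 3494291 = 13·268791 + 8
17: 3494291 = 17·205546 + 9
19: 3494291 = 19·183910 + 1
23: 3494291 = 23·151925 + 16
29: 3494291 = 29·120492 + 23
31: 3494291 = 31·112719 + 2
37: 3494291 = 37·94440 + 11
41: 3494291 = 41·85226 + 25
43: 3494291 = 43·81262 + 25
47: 3494291 = 47·74346 + 29
53: 3494291 = 53·65930 + 1
59: 3494291 = 59·59225 + 16
61: 3494291 = 61·57283 + 28
67: 3494291 = 67·52153 + 40
71: 3494291 = 71·49215 + 26
73: 3494291 = 73·47867

73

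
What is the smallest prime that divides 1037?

1037 is odd.
Digit sum 11, not divisible by 3.
Ends in 7: not divisible by 5.
7: 1037 = 7·148 + 1
11: 1037 = 11·94 + 3
13: 1037 = 13·79 + 10
17: 1037 = 17·61

17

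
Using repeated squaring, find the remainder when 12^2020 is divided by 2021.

397

12^1 ≡ 12 (mod 2021)
12^2 ≡ 12^2 = 144 ≡ 144 (mod 2021)
12^4 ≡ 144^2 = 20736 ≡ 526 (mod 2021)
12^8 ≡ 526^2 = 276676 ≡ 1820 (mod 2021)
12^16 ≡ 1820^2 = 3312400 ≡ 2002 (mod 2021)
12^32 ≡ 2002^2 = 4008004 ≡ 361 (mod 2021)
12^64 ≡ 361^2 = 130321 ≡ 977 (mod 2021)
12^128 ≡ 977^2 = 954529 ≡ 617 (mod 2021)
12^256 ≡ 617^2 = 380689 ≡ 741 (mod 2021)
12^512 ≡ 741^2 = 549081 ≡ 1390 (mod 2021)
12^1024 ≡ 1390^2 = 1932100 ≡ 24 (mod 2021)
2020 = 1024 + 512 + 256 + 128 + 64 + 32 + 4 in binary powers of 2.
So 12^2020 ≡ 24 · 1390 · 741 · 617 · 977 · 361 · 526 ≡ 397 (mod 2021).
Since 397 ≠ 1, base 12 is a Fermat witness: 2021 is composite.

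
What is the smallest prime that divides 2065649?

59

2065649 is odd.
Digit sum 32, not divisible by 3.
Ends in 9: not divisible by 5.
7: 2065649 = 7·295092 + 5
11: 2065649 = 11·187786 + 3
13: 2065649 = 13·158896 + 1
17: 2065649 = 17·121508 + 13
19: 2065649 = 19·108718 + 7
23: 2065649 = 23·89810 + 19
29: 2065649 = 29·71229 + 8
31: 2065649 = 31·66633 + 26
37: 2065649 = 37·55828 + 13
41: 2065649 = 41·50381 + 28
43: 2065649 = 43·48038 + 15
47: 2065649 = 47·43949 + 46
53: 2065649 = 53·38974 + 27
59: 2065649 = 59·35011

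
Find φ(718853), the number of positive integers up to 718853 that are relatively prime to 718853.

689920

Factor: 718853 = 41 · 89 · 197.
φ(718853) = (41−1) · (89−1) · (197−1) = 40 · 88 · 196 = 689920.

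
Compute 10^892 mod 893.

10^1 ≡ 10 (mod 893)
10^2 ≡ 10^2 = 100 ≡ 100 (mod 893)
10^4 ≡ 100^2 = 10000 ≡ 177 (mod 893)
10^8 ≡ 177^2 = 31329 ≡ 74 (mod 893)
10^16 ≡ 74^2 = 5476 ≡ 118 (mod 893)
10^32 ≡ 118^2 = 13924 ≡ 529 (mod 893)
10^64 ≡ 529^2 = 279841 ≡ 332 (mod 893)
10^128 ≡ 332^2 = 110224 ≡ 385 (mod 893)
10^256 ≡ 385^2 = 148225 ≡ 880 (mod 893)
10^512 ≡ 880^2 = 774400 ≡ 169 (mod 893)
892 = 512 + 256 + 64 + 32 + 16 + 8 + 4 in binary powers of 2.
So 10^892 ≡ 169 · 880 · 332 · 529 · 118 · 74 · 177 ≡ 332 (mod 893).
Since 332 ≠ 1, base 10 is a Fermat witness: 893 is composite.

332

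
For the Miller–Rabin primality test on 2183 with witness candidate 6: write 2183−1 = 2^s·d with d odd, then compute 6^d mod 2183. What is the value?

2183 − 1 = 2182 = 2^1 · 1091, so d = 1091.
6^1 ≡ 6 (mod 2183)
6^2 ≡ 6^2 = 36 ≡ 36 (mod 2183)
6^4 ≡ 36^2 = 1296 ≡ 1296 (mod 2183)
6^8 ≡ 1296^2 = 1679616 ≡ 889 (mod 2183)
6^16 ≡ 889^2 = 790321 ≡ 75 (mod 2183)
6^32 ≡ 75^2 = 5625 ≡ 1259 (mod 2183)
6^64 ≡ 1259^2 = 1585081 ≡ 223 (mod 2183)
6^128 ≡ 223^2 = 49729 ≡ 1703 (mod 2183)
6^256 ≡ 1703^2 = 2900209 ≡ 1185 (mod 2183)
6^512 ≡ 1185^2 = 1404225 ≡ 556 (mod 2183)
6^1024 ≡ 556^2 = 309136 ≡ 1333 (mod 2183)
1091 = 1024 + 64 + 2 + 1 in binary powers of 2.
So 6^1091 ≡ 1333 · 223 · 36 · 6 ≡ 1548 (mod 2183).
Squaring chain: 1548; never reaches −1, so base 6 is a Miller–Rabin witness that 2183 is composite.

1548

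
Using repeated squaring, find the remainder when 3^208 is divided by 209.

3^1 ≡ 3 (mod 209)
3^2 ≡ 3^2 = 9 ≡ 9 (mod 209)
3^4 ≡ 9^2 = 81 ≡ 81 (mod 209)
3^8 ≡ 81^2 = 6561 ≡ 82 (mod 209)
3^16 ≡ 82^2 = 6724 ≡ 36 (mod 209)
3^32 ≡ 36^2 = 1296 ≡ 42 (mod 209)
3^64 ≡ 42^2 = 1764 ≡ 92 (mod 209)
3^128 ≡ 92^2 = 8464 ≡ 104 (mod 209)
208 = 128 + 64 + 16 in binary powers of 2.
So 3^208 ≡ 104 · 92 · 36 ≡ 16 (mod 209).
Since 16 ≠ 1, base 3 is a Fermat witness: 209 is composite.

16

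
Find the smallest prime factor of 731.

17

731 is odd.
Digit sum 11, not divisible by 3.
Ends in 1: not divisible by 5.
7: 731 = 7·104 + 3
11: 731 = 11·66 + 5
13: 731 = 13·56 + 3
17: 731 = 17·43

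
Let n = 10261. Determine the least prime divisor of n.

10261 is odd.
Digit sum 10, not divisible by 3.
Ends in 1: not divisible by 5.
7: 10261 = 7·1465 + 6
11: 10261 = 11·932 + 9
13: 10261 = 13·789 + 4
17: 10261 = 17·603 + 10
19: 10261 = 19·540 + 1
23: 10261 = 23·446 + 3
29: 10261 = 29·353 + 24
31: 10261 = 31·331

31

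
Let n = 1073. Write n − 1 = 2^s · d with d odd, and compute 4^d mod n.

1073 − 1 = 1072 = 2^4 · 67, so d = 67.
4^1 ≡ 4 (mod 1073)
4^2 ≡ 4^2 = 16 ≡ 16 (mod 1073)
4^4 ≡ 16^2 = 256 ≡ 256 (mod 1073)
4^8 ≡ 256^2 = 65536 ≡ 83 (mod 1073)
4^16 ≡ 83^2 = 6889 ≡ 451 (mod 1073)
4^32 ≡ 451^2 = 203401 ≡ 604 (mod 1073)
4^64 ≡ 604^2 = 364816 ≡ 1069 (mod 1073)
67 = 64 + 2 + 1 in binary powers of 2.
So 4^67 ≡ 1069 · 16 · 4 ≡ 817 (mod 1073).
Squaring chain: 817 → 83 → 451 → 604; never reaches −1, so base 4 is a Miller–Rabin witness that 1073 is composite.

817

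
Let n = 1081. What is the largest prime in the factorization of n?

1081 = 23 · 47
47 is prime.
So 1081 = 23 · 47; the largest prime factor is 47.

47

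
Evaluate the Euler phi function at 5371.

Factor: 5371 = 41 · 131.
φ(5371) = (41−1) · (131−1) = 40 · 130 = 5200.

5200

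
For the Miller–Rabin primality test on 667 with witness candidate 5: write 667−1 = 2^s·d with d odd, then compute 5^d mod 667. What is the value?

667 − 1 = 666 = 2^1 · 333, so d = 333.
5^1 ≡ 5 (mod 667)
5^2 ≡ 5^2 = 25 ≡ 25 (mod 667)
5^4 ≡ 25^2 = 625 ≡ 625 (mod 667)
5^8 ≡ 625^2 = 390625 ≡ 430 (mod 667)
5^16 ≡ 430^2 = 184900 ≡ 141 (mod 667)
5^32 ≡ 141^2 = 19881 ≡ 538 (mod 667)
5^64 ≡ 538^2 = 289444 ≡ 633 (mod 667)
5^128 ≡ 633^2 = 400689 ≡ 489 (mod 667)
5^256 ≡ 489^2 = 239121 ≡ 335 (mod 667)
333 = 256 + 64 + 8 + 4 + 1 in binary powers of 2.
So 5^333 ≡ 335 · 633 · 430 · 625 · 5 ≡ 332 (mod 667).
Squaring chain: 332; never reaches −1, so base 5 is a Miller–Rabin witness that 667 is composite.

332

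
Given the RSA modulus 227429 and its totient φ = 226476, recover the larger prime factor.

487

φ(n) = (p−1)(q−1) = n − (p+q) + 1, so p + q = 227429 − 226476 + 1 = 954.
p and q are the roots of t² − 954t + 227429 = 0.
Discriminant: 954² − 4·227429 = 910116 − 909716 = 400; √400 = 20.
q = (954 − 20)/2 = 467, p = (954 + 20)/2 = 487.
Check: 467 · 487 = 227429.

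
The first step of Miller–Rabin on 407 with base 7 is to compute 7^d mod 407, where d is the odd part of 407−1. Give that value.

407 − 1 = 406 = 2^1 · 203, so d = 203.
7^1 ≡ 7 (mod 407)
7^2 ≡ 7^2 = 49 ≡ 49 (mod 407)
7^4 ≡ 49^2 = 2401 ≡ 366 (mod 407)
7^8 ≡ 366^2 = 133956 ≡ 53 (mod 407)
7^16 ≡ 53^2 = 2809 ≡ 367 (mod 407)
7^32 ≡ 367^2 = 134689 ≡ 379 (mod 407)
7^64 ≡ 379^2 = 143641 ≡ 377 (mod 407)
7^128 ≡ 377^2 = 142129 ≡ 86 (mod 407)
203 = 128 + 64 + 8 + 2 + 1 in binary powers of 2.
So 7^203 ≡ 86 · 377 · 53 · 49 · 7 ≡ 46 (mod 407).
Squaring chain: 46; never reaches −1, so base 7 is a Miller–Rabin witness that 407 is composite.

46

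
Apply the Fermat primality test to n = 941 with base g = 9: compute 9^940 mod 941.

1

9^1 ≡ 9 (mod 941)
9^2 ≡ 9^2 = 81 ≡ 81 (mod 941)
9^4 ≡ 81^2 = 6561 ≡ 915 (mod 941)
9^8 ≡ 915^2 = 837225 ≡ 676 (mod 941)
9^16 ≡ 676^2 = 456976 ≡ 591 (mod 941)
9^32 ≡ 591^2 = 349281 ≡ 170 (mod 941)
9^64 ≡ 170^2 = 28900 ≡ 670 (mod 941)
9^128 ≡ 670^2 = 448900 ≡ 43 (mod 941)
9^256 ≡ 43^2 = 1849 ≡ 908 (mod 941)
9^512 ≡ 908^2 = 824464 ≡ 148 (mod 941)
940 = 512 + 256 + 128 + 32 + 8 + 4 in binary powers of 2.
So 9^940 ≡ 148 · 908 · 43 · 170 · 676 · 915 ≡ 1 (mod 941).
Since the result is 1, base 9 gives no evidence that 941 is composite.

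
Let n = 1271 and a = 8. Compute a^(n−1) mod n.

1024

8^1 ≡ 8 (mod 1271)
8^2 ≡ 8^2 = 64 ≡ 64 (mod 1271)
8^4 ≡ 64^2 = 4096 ≡ 283 (mod 1271)
8^8 ≡ 283^2 = 80089 ≡ 16 (mod 1271)
8^16 ≡ 16^2 = 256 ≡ 256 (mod 1271)
8^32 ≡ 256^2 = 65536 ≡ 715 (mod 1271)
8^64 ≡ 715^2 = 511225 ≡ 283 (mod 1271)
8^128 ≡ 283^2 = 80089 ≡ 16 (mod 1271)
8^256 ≡ 16^2 = 256 ≡ 256 (mod 1271)
8^512 ≡ 256^2 = 65536 ≡ 715 (mod 1271)
8^1024 ≡ 715^2 = 511225 ≡ 283 (mod 1271)
1270 = 1024 + 128 + 64 + 32 + 16 + 4 + 2 in binary powers of 2.
So 8^1270 ≡ 283 · 16 · 283 · 715 · 256 · 283 · 64 ≡ 1024 (mod 1271).
Since 1024 ≠ 1, base 8 is a Fermat witness: 1271 is composite.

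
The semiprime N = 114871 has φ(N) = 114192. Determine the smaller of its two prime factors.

φ(n) = (p−1)(q−1) = n − (p+q) + 1, so p + q = 114871 − 114192 + 1 = 680.
p and q are the roots of t² − 680t + 114871 = 0.
Discriminant: 680² − 4·114871 = 462400 − 459484 = 2916; √2916 = 54.
q = (680 − 54)/2 = 313, p = (680 + 54)/2 = 367.
Check: 313 · 367 = 114871.

313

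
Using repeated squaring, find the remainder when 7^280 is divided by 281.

7^1 ≡ 7 (mod 281)
7^2 ≡ 7^2 = 49 ≡ 49 (mod 281)
7^4 ≡ 49^2 = 2401 ≡ 153 (mod 281)
7^8 ≡ 153^2 = 23409 ≡ 86 (mod 281)
7^16 ≡ 86^2 = 7396 ≡ 90 (mod 281)
7^32 ≡ 90^2 = 8100 ≡ 232 (mod 281)
7^64 ≡ 232^2 = 53824 ≡ 153 (mod 281)
7^128 ≡ 153^2 = 23409 ≡ 86 (mod 281)
7^256 ≡ 86^2 = 7396 ≡ 90 (mod 281)
280 = 256 + 16 + 8 in binary powers of 2.
So 7^280 ≡ 90 · 90 · 86 ≡ 1 (mod 281).
Since the result is 1, base 7 gives no evidence that 281 is composite.

1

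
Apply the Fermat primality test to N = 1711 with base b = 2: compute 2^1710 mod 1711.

2^1 ≡ 2 (mod 1711)
2^2 ≡ 2^2 = 4 ≡ 4 (mod 1711)
2^4 ≡ 4^2 = 16 ≡ 16 (mod 1711)
2^8 ≡ 16^2 = 256 ≡ 256 (mod 1711)
2^16 ≡ 256^2 = 65536 ≡ 518 (mod 1711)
2^32 ≡ 518^2 = 268324 ≡ 1408 (mod 1711)
2^64 ≡ 1408^2 = 1982464 ≡ 1126 (mod 1711)
2^128 ≡ 1126^2 = 1267876 ≡ 25 (mod 1711)
2^256 ≡ 25^2 = 625 ≡ 625 (mod 1711)
2^512 ≡ 625^2 = 390625 ≡ 517 (mod 1711)
2^1024 ≡ 517^2 = 267289 ≡ 373 (mod 1711)
1710 = 1024 + 512 + 128 + 32 + 8 + 4 + 2 in binary powers of 2.
So 2^1710 ≡ 373 · 517 · 25 · 1408 · 256 · 16 · 4 ≡ 265 (mod 1711).
Since 265 ≠ 1, base 2 is a Fermat witness: 1711 is composite.

265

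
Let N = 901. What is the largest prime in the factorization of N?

53

901 = 17 · 53
53 is prime.
So 901 = 17 · 53; the largest prime factor is 53.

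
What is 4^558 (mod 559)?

508

4^1 ≡ 4 (mod 559)
4^2 ≡ 4^2 = 16 ≡ 16 (mod 559)
4^4 ≡ 16^2 = 256 ≡ 256 (mod 559)
4^8 ≡ 256^2 = 65536 ≡ 133 (mod 559)
4^16 ≡ 133^2 = 17689 ≡ 360 (mod 559)
4^32 ≡ 360^2 = 129600 ≡ 471 (mod 559)
4^64 ≡ 471^2 = 221841 ≡ 477 (mod 559)
4^128 ≡ 477^2 = 227529 ≡ 16 (mod 559)
4^256 ≡ 16^2 = 256 ≡ 256 (mod 559)
4^512 ≡ 256^2 = 65536 ≡ 133 (mod 559)
558 = 512 + 32 + 8 + 4 + 2 in binary powers of 2.
So 4^558 ≡ 133 · 471 · 133 · 256 · 16 ≡ 508 (mod 559).
Since 508 ≠ 1, base 4 is a Fermat witness: 559 is composite.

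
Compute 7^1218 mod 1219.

1070

7^1 ≡ 7 (mod 1219)
7^2 ≡ 7^2 = 49 ≡ 49 (mod 1219)
7^4 ≡ 49^2 = 2401 ≡ 1182 (mod 1219)
7^8 ≡ 1182^2 = 1397124 ≡ 150 (mod 1219)
7^16 ≡ 150^2 = 22500 ≡ 558 (mod 1219)
7^32 ≡ 558^2 = 311364 ≡ 519 (mod 1219)
7^64 ≡ 519^2 = 269361 ≡ 1181 (mod 1219)
7^128 ≡ 1181^2 = 1394761 ≡ 225 (mod 1219)
7^256 ≡ 225^2 = 50625 ≡ 646 (mod 1219)
7^512 ≡ 646^2 = 417316 ≡ 418 (mod 1219)
7^1024 ≡ 418^2 = 174724 ≡ 407 (mod 1219)
1218 = 1024 + 128 + 64 + 2 in binary powers of 2.
So 7^1218 ≡ 407 · 225 · 1181 · 49 ≡ 1070 (mod 1219).
Since 1070 ≠ 1, base 7 is a Fermat witness: 1219 is composite.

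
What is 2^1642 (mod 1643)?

2^1 ≡ 2 (mod 1643)
2^2 ≡ 2^2 = 4 ≡ 4 (mod 1643)
2^4 ≡ 4^2 = 16 ≡ 16 (mod 1643)
2^8 ≡ 16^2 = 256 ≡ 256 (mod 1643)
2^16 ≡ 256^2 = 65536 ≡ 1459 (mod 1643)
2^32 ≡ 1459^2 = 2128681 ≡ 996 (mod 1643)
2^64 ≡ 996^2 = 992016 ≡ 1287 (mod 1643)
2^128 ≡ 1287^2 = 1656369 ≡ 225 (mod 1643)
2^256 ≡ 225^2 = 50625 ≡ 1335 (mod 1643)
2^512 ≡ 1335^2 = 1782225 ≡ 1213 (mod 1643)
2^1024 ≡ 1213^2 = 1471369 ≡ 884 (mod 1643)
1642 = 1024 + 512 + 64 + 32 + 8 + 2 in binary powers of 2.
So 2^1642 ≡ 884 · 1213 · 1287 · 996 · 256 · 4 ≡ 779 (mod 1643).
Since 779 ≠ 1, base 2 is a Fermat witness: 1643 is composite.

779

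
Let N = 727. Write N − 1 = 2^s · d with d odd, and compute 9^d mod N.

727 − 1 = 726 = 2^1 · 363, so d = 363.
9^1 ≡ 9 (mod 727)
9^2 ≡ 9^2 = 81 ≡ 81 (mod 727)
9^4 ≡ 81^2 = 6561 ≡ 18 (mod 727)
9^8 ≡ 18^2 = 324 ≡ 324 (mod 727)
9^16 ≡ 324^2 = 104976 ≡ 288 (mod 727)
9^32 ≡ 288^2 = 82944 ≡ 66 (mod 727)
9^64 ≡ 66^2 = 4356 ≡ 721 (mod 727)
9^128 ≡ 721^2 = 519841 ≡ 36 (mod 727)
9^256 ≡ 36^2 = 1296 ≡ 569 (mod 727)
363 = 256 + 64 + 32 + 8 + 2 + 1 in binary powers of 2.
So 9^363 ≡ 569 · 721 · 66 · 324 · 81 · 9 ≡ 1 (mod 727).
Since 9^d ≡ 1 (mod 727), base 9 does not prove 727 composite.

1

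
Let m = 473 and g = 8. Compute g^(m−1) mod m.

8^1 ≡ 8 (mod 473)
8^2 ≡ 8^2 = 64 ≡ 64 (mod 473)
8^4 ≡ 64^2 = 4096 ≡ 312 (mod 473)
8^8 ≡ 312^2 = 97344 ≡ 379 (mod 473)
8^16 ≡ 379^2 = 143641 ≡ 322 (mod 473)
8^32 ≡ 322^2 = 103684 ≡ 97 (mod 473)
8^64 ≡ 97^2 = 9409 ≡ 422 (mod 473)
8^128 ≡ 422^2 = 178084 ≡ 236 (mod 473)
8^256 ≡ 236^2 = 55696 ≡ 355 (mod 473)
472 = 256 + 128 + 64 + 16 + 8 in binary powers of 2.
So 8^472 ≡ 355 · 236 · 422 · 322 · 379 ≡ 262 (mod 473).
Since 262 ≠ 1, base 8 is a Fermat witness: 473 is composite.

262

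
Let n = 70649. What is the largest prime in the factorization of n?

70649 = 31 · 2279
2279 = 43 · 53
53 is prime.
So 70649 = 31 · 43 · 53; the largest prime factor is 53.

53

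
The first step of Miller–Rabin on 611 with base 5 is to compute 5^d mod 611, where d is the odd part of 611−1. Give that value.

611 − 1 = 610 = 2^1 · 305, so d = 305.
5^1 ≡ 5 (mod 611)
5^2 ≡ 5^2 = 25 ≡ 25 (mod 611)
5^4 ≡ 25^2 = 625 ≡ 14 (mod 611)
5^8 ≡ 14^2 = 196 ≡ 196 (mod 611)
5^16 ≡ 196^2 = 38416 ≡ 534 (mod 611)
5^32 ≡ 534^2 = 285156 ≡ 430 (mod 611)
5^64 ≡ 430^2 = 184900 ≡ 378 (mod 611)
5^128 ≡ 378^2 = 142884 ≡ 521 (mod 611)
5^256 ≡ 521^2 = 271441 ≡ 157 (mod 611)
305 = 256 + 32 + 16 + 1 in binary powers of 2.
So 5^305 ≡ 157 · 430 · 534 · 5 ≡ 590 (mod 611).
Squaring chain: 590; never reaches −1, so base 5 is a Miller–Rabin witness that 611 is composite.

590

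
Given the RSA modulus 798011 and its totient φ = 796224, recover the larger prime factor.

929

φ(n) = (p−1)(q−1) = n − (p+q) + 1, so p + q = 798011 − 796224 + 1 = 1788.
p and q are the roots of t² − 1788t + 798011 = 0.
Discriminant: 1788² − 4·798011 = 3196944 − 3192044 = 4900; √4900 = 70.
q = (1788 − 70)/2 = 859, p = (1788 + 70)/2 = 929.
Check: 859 · 929 = 798011.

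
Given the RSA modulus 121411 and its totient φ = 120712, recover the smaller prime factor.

φ(n) = (p−1)(q−1) = n − (p+q) + 1, so p + q = 121411 − 120712 + 1 = 700.
p and q are the roots of t² − 700t + 121411 = 0.
Discriminant: 700² − 4·121411 = 490000 − 485644 = 4356; √4356 = 66.
q = (700 − 66)/2 = 317, p = (700 + 66)/2 = 383.
Check: 317 · 383 = 121411.

317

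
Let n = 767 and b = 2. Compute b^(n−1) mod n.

556

2^1 ≡ 2 (mod 767)
2^2 ≡ 2^2 = 4 ≡ 4 (mod 767)
2^4 ≡ 4^2 = 16 ≡ 16 (mod 767)
2^8 ≡ 16^2 = 256 ≡ 256 (mod 767)
2^16 ≡ 256^2 = 65536 ≡ 341 (mod 767)
2^32 ≡ 341^2 = 116281 ≡ 464 (mod 767)
2^64 ≡ 464^2 = 215296 ≡ 536 (mod 767)
2^128 ≡ 536^2 = 287296 ≡ 438 (mod 767)
2^256 ≡ 438^2 = 191844 ≡ 94 (mod 767)
2^512 ≡ 94^2 = 8836 ≡ 399 (mod 767)
766 = 512 + 128 + 64 + 32 + 16 + 8 + 4 + 2 in binary powers of 2.
So 2^766 ≡ 399 · 438 · 536 · 464 · 341 · 256 · 16 · 4 ≡ 556 (mod 767).
Since 556 ≠ 1, base 2 is a Fermat witness: 767 is composite.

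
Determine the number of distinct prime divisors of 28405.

28405 = 5 · 5681
5681 = 13 · 437
437 = 19 · 23
28405 = 5 · 13 · 19 · 23, which has 4 distinct prime factors.

4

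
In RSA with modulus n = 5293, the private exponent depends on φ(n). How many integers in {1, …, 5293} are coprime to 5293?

Factor: 5293 = 67 · 79.
φ(5293) = (67−1) · (79−1) = 66 · 78 = 5148.

5148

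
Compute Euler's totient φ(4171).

4032

Factor: 4171 = 43 · 97.
φ(4171) = (43−1) · (97−1) = 42 · 96 = 4032.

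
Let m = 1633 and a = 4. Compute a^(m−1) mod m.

4^1 ≡ 4 (mod 1633)
4^2 ≡ 4^2 = 16 ≡ 16 (mod 1633)
4^4 ≡ 16^2 = 256 ≡ 256 (mod 1633)
4^8 ≡ 256^2 = 65536 ≡ 216 (mod 1633)
4^16 ≡ 216^2 = 46656 ≡ 932 (mod 1633)
4^32 ≡ 932^2 = 868624 ≡ 1501 (mod 1633)
4^64 ≡ 1501^2 = 2253001 ≡ 1094 (mod 1633)
4^128 ≡ 1094^2 = 1196836 ≡ 1480 (mod 1633)
4^256 ≡ 1480^2 = 2190400 ≡ 547 (mod 1633)
4^512 ≡ 547^2 = 299209 ≡ 370 (mod 1633)
4^1024 ≡ 370^2 = 136900 ≡ 1361 (mod 1633)
1632 = 1024 + 512 + 64 + 32 in binary powers of 2.
So 4^1632 ≡ 1361 · 370 · 1094 · 1501 ≡ 1222 (mod 1633).
Since 1222 ≠ 1, base 4 is a Fermat witness: 1633 is composite.

1222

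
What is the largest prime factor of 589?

31

589 = 19 · 31
31 is prime.
So 589 = 19 · 31; the largest prime factor is 31.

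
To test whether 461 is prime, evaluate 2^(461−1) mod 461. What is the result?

2^1 ≡ 2 (mod 461)
2^2 ≡ 2^2 = 4 ≡ 4 (mod 461)
2^4 ≡ 4^2 = 16 ≡ 16 (mod 461)
2^8 ≡ 16^2 = 256 ≡ 256 (mod 461)
2^16 ≡ 256^2 = 65536 ≡ 74 (mod 461)
2^32 ≡ 74^2 = 5476 ≡ 405 (mod 461)
2^64 ≡ 405^2 = 164025 ≡ 370 (mod 461)
2^128 ≡ 370^2 = 136900 ≡ 444 (mod 461)
2^256 ≡ 444^2 = 197136 ≡ 289 (mod 461)
460 = 256 + 128 + 64 + 8 + 4 in binary powers of 2.
So 2^460 ≡ 289 · 444 · 370 · 256 · 16 ≡ 1 (mod 461).
Since the result is 1, base 2 gives no evidence that 461 is composite.

1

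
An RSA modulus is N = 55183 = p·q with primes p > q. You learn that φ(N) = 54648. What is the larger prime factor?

φ(n) = (p−1)(q−1) = n − (p+q) + 1, so p + q = 55183 − 54648 + 1 = 536.
p and q are the roots of t² − 536t + 55183 = 0.
Discriminant: 536² − 4·55183 = 287296 − 220732 = 66564; √66564 = 258.
q = (536 − 258)/2 = 139, p = (536 + 258)/2 = 397.
Check: 139 · 397 = 55183.

397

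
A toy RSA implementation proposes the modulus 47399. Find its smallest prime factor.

11

47399 is odd.
Digit sum 32, not divisible by 3.
Ends in 9: not divisible by 5.
7: 47399 = 7·6771 + 2
11: 47399 = 11·4309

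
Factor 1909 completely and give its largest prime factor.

83

1909 = 23 · 83
83 is prime.
So 1909 = 23 · 83; the largest prime factor is 83.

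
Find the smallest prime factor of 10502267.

89

10502267 is odd.
Digit sum 23, not divisible by 3.
Ends in 7: not divisible by 5.
7: 10502267 = 7·1500323 + 6
11: 10502267 = 11·954751 + 6
13: 10502267 = 13·807866 + 9
17: 10502267 = 17·617780 + 7
19: 10502267 = 19·552750 + 17
23: 10502267 = 23·456620 + 7
29: 10502267 = 29·362147 + 4
31: 10502267 = 31·338782 + 25
37: 10502267 = 37·283845 + 2
41: 10502267 = 41·256152 + 35
43: 10502267 = 43·244238 + 33
47: 10502267 = 47·223452 + 23
53: 10502267 = 53·198155 + 52
59: 10502267 = 59·178004 + 31
61: 10502267 = 61·172168 + 19
67: 10502267 = 67·156750 + 17
71: 10502267 = 71·147919 + 18
73: 10502267 = 73·143866 + 49
79: 10502267 = 79·132940 + 7
83: 10502267 = 83·126533 + 28
89: 10502267 = 89·118003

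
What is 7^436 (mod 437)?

7^1 ≡ 7 (mod 437)
7^2 ≡ 7^2 = 49 ≡ 49 (mod 437)
7^4 ≡ 49^2 = 2401 ≡ 216 (mod 437)
7^8 ≡ 216^2 = 46656 ≡ 334 (mod 437)
7^16 ≡ 334^2 = 111556 ≡ 121 (mod 437)
7^32 ≡ 121^2 = 14641 ≡ 220 (mod 437)
7^64 ≡ 220^2 = 48400 ≡ 330 (mod 437)
7^128 ≡ 330^2 = 108900 ≡ 87 (mod 437)
7^256 ≡ 87^2 = 7569 ≡ 140 (mod 437)
436 = 256 + 128 + 32 + 16 + 4 in binary powers of 2.
So 7^436 ≡ 140 · 87 · 220 · 121 · 216 ≡ 64 (mod 437).
Since 64 ≠ 1, base 7 is a Fermat witness: 437 is composite.

64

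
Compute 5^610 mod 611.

441

5^1 ≡ 5 (mod 611)
5^2 ≡ 5^2 = 25 ≡ 25 (mod 611)
5^4 ≡ 25^2 = 625 ≡ 14 (mod 611)
5^8 ≡ 14^2 = 196 ≡ 196 (mod 611)
5^16 ≡ 196^2 = 38416 ≡ 534 (mod 611)
5^32 ≡ 534^2 = 285156 ≡ 430 (mod 611)
5^64 ≡ 430^2 = 184900 ≡ 378 (mod 611)
5^128 ≡ 378^2 = 142884 ≡ 521 (mod 611)
5^256 ≡ 521^2 = 271441 ≡ 157 (mod 611)
5^512 ≡ 157^2 = 24649 ≡ 209 (mod 611)
610 = 512 + 64 + 32 + 2 in binary powers of 2.
So 5^610 ≡ 209 · 378 · 430 · 25 ≡ 441 (mod 611).
Since 441 ≠ 1, base 5 is a Fermat witness: 611 is composite.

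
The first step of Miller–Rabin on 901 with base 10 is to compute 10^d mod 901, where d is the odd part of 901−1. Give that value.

248

901 − 1 = 900 = 2^2 · 225, so d = 225.
10^1 ≡ 10 (mod 901)
10^2 ≡ 10^2 = 100 ≡ 100 (mod 901)
10^4 ≡ 100^2 = 10000 ≡ 89 (mod 901)
10^8 ≡ 89^2 = 7921 ≡ 713 (mod 901)
10^16 ≡ 713^2 = 508369 ≡ 205 (mod 901)
10^32 ≡ 205^2 = 42025 ≡ 579 (mod 901)
10^64 ≡ 579^2 = 335241 ≡ 69 (mod 901)
10^128 ≡ 69^2 = 4761 ≡ 256 (mod 901)
225 = 128 + 64 + 32 + 1 in binary powers of 2.
So 10^225 ≡ 256 · 69 · 579 · 10 ≡ 248 (mod 901).
Squaring chain: 248 → 236; never reaches −1, so base 10 is a Miller–Rabin witness that 901 is composite.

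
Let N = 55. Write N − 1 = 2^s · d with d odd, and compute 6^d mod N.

55 − 1 = 54 = 2^1 · 27, so d = 27.
6^1 ≡ 6 (mod 55)
6^2 ≡ 6^2 = 36 ≡ 36 (mod 55)
6^4 ≡ 36^2 = 1296 ≡ 31 (mod 55)
6^8 ≡ 31^2 = 961 ≡ 26 (mod 55)
6^16 ≡ 26^2 = 676 ≡ 16 (mod 55)
27 = 16 + 8 + 2 + 1 in binary powers of 2.
So 6^27 ≡ 16 · 26 · 36 · 6 ≡ 41 (mod 55).
Squaring chain: 41; never reaches −1, so base 6 is a Miller–Rabin witness that 55 is composite.

41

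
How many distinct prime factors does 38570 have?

5

38570 = 2 · 19285
19285 = 5 · 3857
3857 = 7 · 551
551 = 19 · 29
38570 = 2 · 5 · 7 · 19 · 29, which has 5 distinct prime factors.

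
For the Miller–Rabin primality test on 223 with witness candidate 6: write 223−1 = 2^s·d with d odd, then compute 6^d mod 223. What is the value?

222

223 − 1 = 222 = 2^1 · 111, so d = 111.
6^1 ≡ 6 (mod 223)
6^2 ≡ 6^2 = 36 ≡ 36 (mod 223)
6^4 ≡ 36^2 = 1296 ≡ 181 (mod 223)
6^8 ≡ 181^2 = 32761 ≡ 203 (mod 223)
6^16 ≡ 203^2 = 41209 ≡ 177 (mod 223)
6^32 ≡ 177^2 = 31329 ≡ 109 (mod 223)
6^64 ≡ 109^2 = 11881 ≡ 62 (mod 223)
111 = 64 + 32 + 8 + 4 + 2 + 1 in binary powers of 2.
So 6^111 ≡ 62 · 109 · 203 · 181 · 36 · 6 ≡ 222 (mod 223).
Since 6^d ≡ 222 (mod 223), base 6 does not prove 223 composite.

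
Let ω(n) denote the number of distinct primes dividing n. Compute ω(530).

530 = 2 · 265
265 = 5 · 53
530 = 2 · 5 · 53, which has 3 distinct prime factors.

3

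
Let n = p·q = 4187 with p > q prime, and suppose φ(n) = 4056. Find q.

53

φ(n) = (p−1)(q−1) = n − (p+q) + 1, so p + q = 4187 − 4056 + 1 = 132.
p and q are the roots of t² − 132t + 4187 = 0.
Discriminant: 132² − 4·4187 = 17424 − 16748 = 676; √676 = 26.
q = (132 − 26)/2 = 53, p = (132 + 26)/2 = 79.
Check: 53 · 79 = 4187.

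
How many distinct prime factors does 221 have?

221 = 13 · 17
221 = 13 · 17, which has 2 distinct prime factors.

2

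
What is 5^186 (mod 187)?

60

5^1 ≡ 5 (mod 187)
5^2 ≡ 5^2 = 25 ≡ 25 (mod 187)
5^4 ≡ 25^2 = 625 ≡ 64 (mod 187)
5^8 ≡ 64^2 = 4096 ≡ 169 (mod 187)
5^16 ≡ 169^2 = 28561 ≡ 137 (mod 187)
5^32 ≡ 137^2 = 18769 ≡ 69 (mod 187)
5^64 ≡ 69^2 = 4761 ≡ 86 (mod 187)
5^128 ≡ 86^2 = 7396 ≡ 103 (mod 187)
186 = 128 + 32 + 16 + 8 + 2 in binary powers of 2.
So 5^186 ≡ 103 · 69 · 137 · 169 · 25 ≡ 60 (mod 187).
Since 60 ≠ 1, base 5 is a Fermat witness: 187 is composite.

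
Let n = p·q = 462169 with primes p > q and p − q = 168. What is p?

Since p = q + 168, we have 462169 = q(q + 168), so q² + 168q − 462169 = 0.
Discriminant: 168² + 4·462169 = 28224 + 1848676 = 1876900; √1876900 = 1370.
q = (−168 + 1370)/2 = 601, and p = q + 168 = 769.
Check: 601 · 769 = 462169.

769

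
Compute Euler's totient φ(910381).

Factor: 910381 = 53 · 89 · 193.
φ(910381) = (53−1) · (89−1) · (193−1) = 52 · 88 · 192 = 878592.

878592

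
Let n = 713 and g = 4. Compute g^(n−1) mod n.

4^1 ≡ 4 (mod 713)
4^2 ≡ 4^2 = 16 ≡ 16 (mod 713)
4^4 ≡ 16^2 = 256 ≡ 256 (mod 713)
4^8 ≡ 256^2 = 65536 ≡ 653 (mod 713)
4^16 ≡ 653^2 = 426409 ≡ 35 (mod 713)
4^32 ≡ 35^2 = 1225 ≡ 512 (mod 713)
4^64 ≡ 512^2 = 262144 ≡ 473 (mod 713)
4^128 ≡ 473^2 = 223729 ≡ 560 (mod 713)
4^256 ≡ 560^2 = 313600 ≡ 593 (mod 713)
4^512 ≡ 593^2 = 351649 ≡ 140 (mod 713)
712 = 512 + 128 + 64 + 8 in binary powers of 2.
So 4^712 ≡ 140 · 560 · 473 · 653 ≡ 78 (mod 713).
Since 78 ≠ 1, base 4 is a Fermat witness: 713 is composite.

78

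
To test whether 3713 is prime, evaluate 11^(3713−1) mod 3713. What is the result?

2453

11^1 ≡ 11 (mod 3713)
11^2 ≡ 11^2 = 121 ≡ 121 (mod 3713)
11^4 ≡ 121^2 = 14641 ≡ 3502 (mod 3713)
11^8 ≡ 3502^2 = 12264004 ≡ 3678 (mod 3713)
11^16 ≡ 3678^2 = 13527684 ≡ 1225 (mod 3713)
11^32 ≡ 1225^2 = 1500625 ≡ 573 (mod 3713)
11^64 ≡ 573^2 = 328329 ≡ 1585 (mod 3713)
11^128 ≡ 1585^2 = 2512225 ≡ 2237 (mod 3713)
11^256 ≡ 2237^2 = 5004169 ≡ 2758 (mod 3713)
11^512 ≡ 2758^2 = 7606564 ≡ 2340 (mod 3713)
11^1024 ≡ 2340^2 = 5475600 ≡ 2638 (mod 3713)
11^2048 ≡ 2638^2 = 6959044 ≡ 882 (mod 3713)
3712 = 2048 + 1024 + 512 + 128 in binary powers of 2.
So 11^3712 ≡ 882 · 2638 · 2340 · 2237 ≡ 2453 (mod 3713).
Since 2453 ≠ 1, base 11 is a Fermat witness: 3713 is composite.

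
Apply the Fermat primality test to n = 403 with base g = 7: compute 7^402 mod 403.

233

7^1 ≡ 7 (mod 403)
7^2 ≡ 7^2 = 49 ≡ 49 (mod 403)
7^4 ≡ 49^2 = 2401 ≡ 386 (mod 403)
7^8 ≡ 386^2 = 148996 ≡ 289 (mod 403)
7^16 ≡ 289^2 = 83521 ≡ 100 (mod 403)
7^32 ≡ 100^2 = 10000 ≡ 328 (mod 403)
7^64 ≡ 328^2 = 107584 ≡ 386 (mod 403)
7^128 ≡ 386^2 = 148996 ≡ 289 (mod 403)
7^256 ≡ 289^2 = 83521 ≡ 100 (mod 403)
402 = 256 + 128 + 16 + 2 in binary powers of 2.
So 7^402 ≡ 100 · 289 · 100 · 49 ≡ 233 (mod 403).
Since 233 ≠ 1, base 7 is a Fermat witness: 403 is composite.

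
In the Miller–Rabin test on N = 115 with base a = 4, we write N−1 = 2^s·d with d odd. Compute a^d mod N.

115 − 1 = 114 = 2^1 · 57, so d = 57.
4^1 ≡ 4 (mod 115)
4^2 ≡ 4^2 = 16 ≡ 16 (mod 115)
4^4 ≡ 16^2 = 256 ≡ 26 (mod 115)
4^8 ≡ 26^2 = 676 ≡ 101 (mod 115)
4^16 ≡ 101^2 = 10201 ≡ 81 (mod 115)
4^32 ≡ 81^2 = 6561 ≡ 6 (mod 115)
57 = 32 + 16 + 8 + 1 in binary powers of 2.
So 4^57 ≡ 6 · 81 · 101 · 4 ≡ 39 (mod 115).
Squaring chain: 39; never reaches −1, so base 4 is a Miller–Rabin witness that 115 is composite.

39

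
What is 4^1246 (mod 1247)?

4^1 ≡ 4 (mod 1247)
4^2 ≡ 4^2 = 16 ≡ 16 (mod 1247)
4^4 ≡ 16^2 = 256 ≡ 256 (mod 1247)
4^8 ≡ 256^2 = 65536 ≡ 692 (mod 1247)
4^16 ≡ 692^2 = 478864 ≡ 16 (mod 1247)
4^32 ≡ 16^2 = 256 ≡ 256 (mod 1247)
4^64 ≡ 256^2 = 65536 ≡ 692 (mod 1247)
4^128 ≡ 692^2 = 478864 ≡ 16 (mod 1247)
4^256 ≡ 16^2 = 256 ≡ 256 (mod 1247)
4^512 ≡ 256^2 = 65536 ≡ 692 (mod 1247)
4^1024 ≡ 692^2 = 478864 ≡ 16 (mod 1247)
1246 = 1024 + 128 + 64 + 16 + 8 + 4 + 2 in binary powers of 2.
So 4^1246 ≡ 16 · 16 · 692 · 16 · 692 · 256 · 16 ≡ 1 (mod 1247).
Since the result is 1, base 4 gives no evidence that 1247 is composite.

1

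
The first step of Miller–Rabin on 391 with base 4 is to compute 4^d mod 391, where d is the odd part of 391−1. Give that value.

285

391 − 1 = 390 = 2^1 · 195, so d = 195.
4^1 ≡ 4 (mod 391)
4^2 ≡ 4^2 = 16 ≡ 16 (mod 391)
4^4 ≡ 16^2 = 256 ≡ 256 (mod 391)
4^8 ≡ 256^2 = 65536 ≡ 239 (mod 391)
4^16 ≡ 239^2 = 57121 ≡ 35 (mod 391)
4^32 ≡ 35^2 = 1225 ≡ 52 (mod 391)
4^64 ≡ 52^2 = 2704 ≡ 358 (mod 391)
4^128 ≡ 358^2 = 128164 ≡ 307 (mod 391)
195 = 128 + 64 + 2 + 1 in binary powers of 2.
So 4^195 ≡ 307 · 358 · 16 · 4 ≡ 285 (mod 391).
Squaring chain: 285; never reaches −1, so base 4 is a Miller–Rabin witness that 391 is composite.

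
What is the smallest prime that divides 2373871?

79

2373871 is odd.
Digit sum 31, not divisible by 3.
Ends in 1: not divisible by 5.
7: 2373871 = 7·339124 + 3
11: 2373871 = 11·215806 + 5
13: 2373871 = 13·182605 + 6
17: 2373871 = 17·139639 + 8
19: 2373871 = 19·124940 + 11
23: 2373871 = 23·103211 + 18
29: 2373871 = 29·81857 + 18
31: 2373871 = 31·76576 + 15
37: 2373871 = 37·64158 + 25
41: 2373871 = 41·57899 + 12
43: 2373871 = 43·55206 + 13
47: 2373871 = 47·50507 + 42
53: 2373871 = 53·44790 + 1
59: 2373871 = 59·40235 + 6
61: 2373871 = 61·38915 + 56
67: 2373871 = 67·35430 + 61
71: 2373871 = 71·33434 + 57
73: 2373871 = 73·32518 + 57
79: 2373871 = 79·30049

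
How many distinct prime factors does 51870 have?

6

51870 = 2 · 25935
25935 = 3 · 8645
8645 = 5 · 1729
1729 = 7 · 247
247 = 13 · 19
51870 = 2 · 3 · 5 · 7 · 13 · 19, which has 6 distinct prime factors.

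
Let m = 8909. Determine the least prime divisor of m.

8909 is odd.
Digit sum 26, not divisible by 3.
Ends in 9: not divisible by 5.
7: 8909 = 7·1272 + 5
11: 8909 = 11·809 + 10
13: 8909 = 13·685 + 4
17: 8909 = 17·524 + 1
19: 8909 = 19·468 + 17
23: 8909 = 23·387 + 8
29: 8909 = 29·307 + 6
31: 8909 = 31·287 + 12
37: 8909 = 37·240 + 29
41: 8909 = 41·217 + 12
43: 8909 = 43·207 + 8
47: 8909 = 47·189 + 26
53: 8909 = 53·168 + 5
59: 8909 = 59·151

59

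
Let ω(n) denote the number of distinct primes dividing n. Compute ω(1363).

1363 = 29 · 47
1363 = 29 · 47, which has 2 distinct prime factors.

2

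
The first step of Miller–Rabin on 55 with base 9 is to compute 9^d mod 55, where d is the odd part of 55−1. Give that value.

4

55 − 1 = 54 = 2^1 · 27, so d = 27.
9^1 ≡ 9 (mod 55)
9^2 ≡ 9^2 = 81 ≡ 26 (mod 55)
9^4 ≡ 26^2 = 676 ≡ 16 (mod 55)
9^8 ≡ 16^2 = 256 ≡ 36 (mod 55)
9^16 ≡ 36^2 = 1296 ≡ 31 (mod 55)
27 = 16 + 8 + 2 + 1 in binary powers of 2.
So 9^27 ≡ 31 · 36 · 26 · 9 ≡ 4 (mod 55).
Squaring chain: 4; never reaches −1, so base 9 is a Miller–Rabin witness that 55 is composite.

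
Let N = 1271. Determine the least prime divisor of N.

31

1271 is odd.
Digit sum 11, not divisible by 3.
Ends in 1: not divisible by 5.
7: 1271 = 7·181 + 4
11: 1271 = 11·115 + 6
13: 1271 = 13·97 + 10
17: 1271 = 17·74 + 13
19: 1271 = 19·66 + 17
23: 1271 = 23·55 + 6
29: 1271 = 29·43 + 24
31: 1271 = 31·41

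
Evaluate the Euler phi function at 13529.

13284

Factor: 13529 = 83 · 163.
φ(13529) = (83−1) · (163−1) = 82 · 162 = 13284.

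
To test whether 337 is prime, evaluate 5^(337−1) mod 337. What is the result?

1

5^1 ≡ 5 (mod 337)
5^2 ≡ 5^2 = 25 ≡ 25 (mod 337)
5^4 ≡ 25^2 = 625 ≡ 288 (mod 337)
5^8 ≡ 288^2 = 82944 ≡ 42 (mod 337)
5^16 ≡ 42^2 = 1764 ≡ 79 (mod 337)
5^32 ≡ 79^2 = 6241 ≡ 175 (mod 337)
5^64 ≡ 175^2 = 30625 ≡ 295 (mod 337)
5^128 ≡ 295^2 = 87025 ≡ 79 (mod 337)
5^256 ≡ 79^2 = 6241 ≡ 175 (mod 337)
336 = 256 + 64 + 16 in binary powers of 2.
So 5^336 ≡ 175 · 295 · 79 ≡ 1 (mod 337).
Since the result is 1, base 5 gives no evidence that 337 is composite.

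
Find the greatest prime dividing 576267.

576267 = 3 · 192089
192089 = 47 · 4087
4087 = 61 · 67
67 is prime.
So 576267 = 3 · 47 · 61 · 67; the largest prime factor is 67.

67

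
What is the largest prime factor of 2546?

67

2546 = 2 · 1273
1273 = 19 · 67
67 is prime.
So 2546 = 2 · 19 · 67; the largest prime factor is 67.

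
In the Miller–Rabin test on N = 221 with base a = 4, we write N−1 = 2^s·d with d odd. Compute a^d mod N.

30

221 − 1 = 220 = 2^2 · 55, so d = 55.
4^1 ≡ 4 (mod 221)
4^2 ≡ 4^2 = 16 ≡ 16 (mod 221)
4^4 ≡ 16^2 = 256 ≡ 35 (mod 221)
4^8 ≡ 35^2 = 1225 ≡ 120 (mod 221)
4^16 ≡ 120^2 = 14400 ≡ 35 (mod 221)
4^32 ≡ 35^2 = 1225 ≡ 120 (mod 221)
55 = 32 + 16 + 4 + 2 + 1 in binary powers of 2.
So 4^55 ≡ 120 · 35 · 35 · 16 · 4 ≡ 30 (mod 221).
Squaring chain: 30 → 16; never reaches −1, so base 4 is a Miller–Rabin witness that 221 is composite.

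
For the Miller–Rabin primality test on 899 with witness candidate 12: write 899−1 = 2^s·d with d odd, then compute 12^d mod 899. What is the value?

447

899 − 1 = 898 = 2^1 · 449, so d = 449.
12^1 ≡ 12 (mod 899)
12^2 ≡ 12^2 = 144 ≡ 144 (mod 899)
12^4 ≡ 144^2 = 20736 ≡ 59 (mod 899)
12^8 ≡ 59^2 = 3481 ≡ 784 (mod 899)
12^16 ≡ 784^2 = 614656 ≡ 639 (mod 899)
12^32 ≡ 639^2 = 408321 ≡ 175 (mod 899)
12^64 ≡ 175^2 = 30625 ≡ 59 (mod 899)
12^128 ≡ 59^2 = 3481 ≡ 784 (mod 899)
12^256 ≡ 784^2 = 614656 ≡ 639 (mod 899)
449 = 256 + 128 + 64 + 1 in binary powers of 2.
So 12^449 ≡ 639 · 784 · 59 · 12 ≡ 447 (mod 899).
Squaring chain: 447; never reaches −1, so base 12 is a Miller–Rabin witness that 899 is composite.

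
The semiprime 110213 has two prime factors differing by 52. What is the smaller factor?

307

Since p = q + 52, we have 110213 = q(q + 52), so q² + 52q − 110213 = 0.
Discriminant: 52² + 4·110213 = 2704 + 440852 = 443556; √443556 = 666.
q = (−52 + 666)/2 = 307, and p = q + 52 = 359.
Check: 307 · 359 = 110213.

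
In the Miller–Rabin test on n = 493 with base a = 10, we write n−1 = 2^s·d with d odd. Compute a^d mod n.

292

493 − 1 = 492 = 2^2 · 123, so d = 123.
10^1 ≡ 10 (mod 493)
10^2 ≡ 10^2 = 100 ≡ 100 (mod 493)
10^4 ≡ 100^2 = 10000 ≡ 140 (mod 493)
10^8 ≡ 140^2 = 19600 ≡ 373 (mod 493)
10^16 ≡ 373^2 = 139129 ≡ 103 (mod 493)
10^32 ≡ 103^2 = 10609 ≡ 256 (mod 493)
10^64 ≡ 256^2 = 65536 ≡ 460 (mod 493)
123 = 64 + 32 + 16 + 8 + 2 + 1 in binary powers of 2.
So 10^123 ≡ 460 · 256 · 103 · 373 · 100 · 10 ≡ 292 (mod 493).
Squaring chain: 292 → 468; never reaches −1, so base 10 is a Miller–Rabin witness that 493 is composite.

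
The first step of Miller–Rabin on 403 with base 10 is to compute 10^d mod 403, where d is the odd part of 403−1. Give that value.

64

403 − 1 = 402 = 2^1 · 201, so d = 201.
10^1 ≡ 10 (mod 403)
10^2 ≡ 10^2 = 100 ≡ 100 (mod 403)
10^4 ≡ 100^2 = 10000 ≡ 328 (mod 403)
10^8 ≡ 328^2 = 107584 ≡ 386 (mod 403)
10^16 ≡ 386^2 = 148996 ≡ 289 (mod 403)
10^32 ≡ 289^2 = 83521 ≡ 100 (mod 403)
10^64 ≡ 100^2 = 10000 ≡ 328 (mod 403)
10^128 ≡ 328^2 = 107584 ≡ 386 (mod 403)
201 = 128 + 64 + 8 + 1 in binary powers of 2.
So 10^201 ≡ 386 · 328 · 386 · 10 ≡ 64 (mod 403).
Squaring chain: 64; never reaches −1, so base 10 is a Miller–Rabin witness that 403 is composite.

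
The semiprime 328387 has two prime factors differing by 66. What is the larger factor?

607

Since p = q + 66, we have 328387 = q(q + 66), so q² + 66q − 328387 = 0.
Discriminant: 66² + 4·328387 = 4356 + 1313548 = 1317904; √1317904 = 1148.
q = (−66 + 1148)/2 = 541, and p = q + 66 = 607.
Check: 541 · 607 = 328387.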